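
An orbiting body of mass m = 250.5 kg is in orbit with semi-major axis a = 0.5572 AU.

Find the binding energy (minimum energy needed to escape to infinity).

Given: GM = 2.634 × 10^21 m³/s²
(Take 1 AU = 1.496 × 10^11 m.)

Convert to SI: a = 0.5572 AU = 8.33571e+10 m.
Total orbital energy is E = −GMm/(2a); binding energy is E_bind = −E = GMm/(2a).
E_bind = 2.634e+21 · 250.5 / (2 · 8.33571e+10) J ≈ 3.958e+12 J = 3.958 TJ.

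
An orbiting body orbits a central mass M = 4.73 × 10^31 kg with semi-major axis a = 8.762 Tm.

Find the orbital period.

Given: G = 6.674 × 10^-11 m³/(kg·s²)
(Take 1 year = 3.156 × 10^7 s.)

Convert to SI: a = 8.762 Tm = 8.762e+12 m.
GM = G · M = 6.674e-11 · 4.73e+31 = 3.1568e+21 m³/s².
Kepler's third law: T = 2π √(a³ / GM).
Substituting a = 8.762e+12 m and GM = 3.1568e+21 m³/s²:
T = 2π √((8.762e+12)³ / 3.1568e+21) s
T ≈ 2.9e+09 s = 91.9 years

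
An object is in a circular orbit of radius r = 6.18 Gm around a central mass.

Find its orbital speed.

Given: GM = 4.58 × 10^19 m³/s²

Convert to SI: r = 6.18 Gm = 6.18e+09 m.
For a circular orbit, gravity supplies the centripetal force, so v = √(GM / r).
v = √(4.58e+19 / 6.18e+09) m/s ≈ 8.609e+04 m/s = 86.09 km/s.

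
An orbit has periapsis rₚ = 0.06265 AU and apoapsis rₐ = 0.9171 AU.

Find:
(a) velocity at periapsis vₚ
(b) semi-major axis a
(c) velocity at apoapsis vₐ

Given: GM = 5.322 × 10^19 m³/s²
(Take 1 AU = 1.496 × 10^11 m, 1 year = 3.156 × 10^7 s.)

Convert to SI: rₚ = 0.06265 AU = 9.37244e+09 m; rₐ = 0.9171 AU = 1.37198e+11 m.
(a) With a = (rₚ + rₐ)/2 = 7.32853e+10 m, vₚ = √(GM (2/rₚ − 1/a)) = √(5.322e+19 · (2/9.37244e+09 − 1/7.32853e+10)) m/s ≈ 1.031e+05 m/s
(b) a = (rₚ + rₐ)/2 = (9.37244e+09 + 1.37198e+11)/2 ≈ 7.329e+10 m
(c) With a = (rₚ + rₐ)/2 = 7.32853e+10 m, vₐ = √(GM (2/rₐ − 1/a)) = √(5.322e+19 · (2/1.37198e+11 − 1/7.32853e+10)) m/s ≈ 7043 m/s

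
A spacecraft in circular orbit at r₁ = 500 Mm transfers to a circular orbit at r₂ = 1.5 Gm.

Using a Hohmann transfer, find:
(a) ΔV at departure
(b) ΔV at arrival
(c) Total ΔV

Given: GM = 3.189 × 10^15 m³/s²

Convert to SI: r₁ = 500 Mm = 5e+08 m; r₂ = 1.5 Gm = 1.5e+09 m.
Transfer semi-major axis: a_t = (r₁ + r₂)/2 = (5e+08 + 1.5e+09)/2 = 1e+09 m.
Circular speeds: v₁ = √(GM/r₁) = 2525.47 m/s, v₂ = √(GM/r₂) = 1458.08 m/s.
Transfer speeds (vis-viva v² = GM(2/r − 1/a_t)): v₁ᵗ = 3093.06 m/s, v₂ᵗ = 1031.02 m/s.
(a) ΔV₁ = |v₁ᵗ − v₁| ≈ 567.6 m/s = 567.6 m/s.
(b) ΔV₂ = |v₂ − v₂ᵗ| ≈ 427.1 m/s = 427.1 m/s.
(c) ΔV_total = ΔV₁ + ΔV₂ ≈ 994.6 m/s = 994.6 m/s.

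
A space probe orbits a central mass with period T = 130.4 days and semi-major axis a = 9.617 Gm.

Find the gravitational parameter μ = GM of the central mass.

Convert to SI: T = 130.4 days = 1.12666e+07 s; a = 9.617 Gm = 9.617e+09 m.
GM = 4π² · a³ / T².
GM = 4π² · (9.617e+09)³ / (1.12666e+07)² m³/s² ≈ 2.766e+17 m³/s² = 2.766 × 10^17 m³/s².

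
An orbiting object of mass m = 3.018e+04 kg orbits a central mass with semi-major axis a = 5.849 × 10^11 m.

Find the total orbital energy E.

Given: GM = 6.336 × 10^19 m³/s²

E = −GMm / (2a).
E = −6.336e+19 · 3.018e+04 / (2 · 5.849e+11) J ≈ -1.635e+12 J = -1.635 TJ.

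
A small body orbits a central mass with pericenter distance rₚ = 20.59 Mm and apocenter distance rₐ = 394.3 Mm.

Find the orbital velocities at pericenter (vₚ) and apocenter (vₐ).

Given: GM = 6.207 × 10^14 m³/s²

Convert to SI: rₚ = 20.59 Mm = 2.059e+07 m; rₐ = 394.3 Mm = 3.943e+08 m.
Use the vis-viva equation v² = GM(2/r − 1/a) with a = (rₚ + rₐ)/2 = (2.059e+07 + 3.943e+08)/2 = 2.07445e+08 m.
vₚ = √(GM · (2/rₚ − 1/a)) = √(6.207e+14 · (2/2.059e+07 − 1/2.07445e+08)) m/s ≈ 7570 m/s = 7.57 km/s.
vₐ = √(GM · (2/rₐ − 1/a)) = √(6.207e+14 · (2/3.943e+08 − 1/2.07445e+08)) m/s ≈ 395.3 m/s = 395.3 m/s.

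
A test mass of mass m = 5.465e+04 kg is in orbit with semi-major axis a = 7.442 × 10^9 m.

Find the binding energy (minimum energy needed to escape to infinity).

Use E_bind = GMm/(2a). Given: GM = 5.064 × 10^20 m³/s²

Total orbital energy is E = −GMm/(2a); binding energy is E_bind = −E = GMm/(2a).
E_bind = 5.064e+20 · 5.465e+04 / (2 · 7.442e+09) J ≈ 1.859e+15 J = 1.859 PJ.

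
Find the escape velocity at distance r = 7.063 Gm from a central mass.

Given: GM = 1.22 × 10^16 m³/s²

Convert to SI: r = 7.063 Gm = 7.063e+09 m.
Escape velocity comes from setting total energy to zero: ½v² − GM/r = 0 ⇒ v_esc = √(2GM / r).
v_esc = √(2 · 1.22e+16 / 7.063e+09) m/s ≈ 1859 m/s = 1.859 km/s.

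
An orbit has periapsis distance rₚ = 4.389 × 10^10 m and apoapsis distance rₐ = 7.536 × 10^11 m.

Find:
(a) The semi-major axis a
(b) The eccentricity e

(a) a = (rₚ + rₐ) / 2 = (4.389e+10 + 7.536e+11) / 2 ≈ 3.987e+11 m = 3.987 × 10^11 m.
(b) e = (rₐ − rₚ) / (rₐ + rₚ) = (7.536e+11 − 4.389e+10) / (7.536e+11 + 4.389e+10) ≈ 0.8899.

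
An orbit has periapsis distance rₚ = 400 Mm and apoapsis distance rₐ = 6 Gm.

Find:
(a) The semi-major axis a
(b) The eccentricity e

Convert to SI: rₚ = 400 Mm = 4e+08 m; rₐ = 6 Gm = 6e+09 m.
(a) a = (rₚ + rₐ) / 2 = (4e+08 + 6e+09) / 2 ≈ 3.2e+09 m = 3.2 Gm.
(b) e = (rₐ − rₚ) / (rₐ + rₚ) = (6e+09 − 4e+08) / (6e+09 + 4e+08) ≈ 0.875.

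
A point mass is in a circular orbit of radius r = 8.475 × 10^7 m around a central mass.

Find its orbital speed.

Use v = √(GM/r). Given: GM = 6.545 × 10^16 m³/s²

For a circular orbit, gravity supplies the centripetal force, so v = √(GM / r).
v = √(6.545e+16 / 8.475e+07) m/s ≈ 2.779e+04 m/s = 27.79 km/s.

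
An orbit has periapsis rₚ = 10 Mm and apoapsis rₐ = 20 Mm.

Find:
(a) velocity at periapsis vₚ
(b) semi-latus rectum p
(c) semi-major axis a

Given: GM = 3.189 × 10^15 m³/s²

Convert to SI: rₚ = 10 Mm = 1e+07 m; rₐ = 20 Mm = 2e+07 m.
(a) With a = (rₚ + rₐ)/2 = 1.5e+07 m, vₚ = √(GM (2/rₚ − 1/a)) = √(3.189e+15 · (2/1e+07 − 1/1.5e+07)) m/s ≈ 2.062e+04 m/s
(b) From a = (rₚ + rₐ)/2 = 1.5e+07 m and e = (rₐ − rₚ)/(rₐ + rₚ) = 0.333333, p = a(1 − e²) = 1.5e+07 · (1 − (0.333333)²) ≈ 1.333e+07 m
(c) a = (rₚ + rₐ)/2 = (1e+07 + 2e+07)/2 ≈ 1.5e+07 m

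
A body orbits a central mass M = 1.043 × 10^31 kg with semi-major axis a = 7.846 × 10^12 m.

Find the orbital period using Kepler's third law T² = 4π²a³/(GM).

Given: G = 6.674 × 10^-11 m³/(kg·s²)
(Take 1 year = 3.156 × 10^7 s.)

GM = G · M = 6.674e-11 · 1.043e+31 = 6.96098e+20 m³/s².
Kepler's third law: T = 2π √(a³ / GM).
Substituting a = 7.846e+12 m and GM = 6.96098e+20 m³/s²:
T = 2π √((7.846e+12)³ / 6.96098e+20) s
T ≈ 5.234e+09 s = 165.8 years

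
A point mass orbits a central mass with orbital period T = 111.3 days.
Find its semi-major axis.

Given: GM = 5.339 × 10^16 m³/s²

Convert to SI: T = 111.3 days = 9.61632e+06 s.
Invert Kepler's third law: a = (GM · T² / (4π²))^(1/3).
Substituting T = 9.61632e+06 s and GM = 5.339e+16 m³/s²:
a = (5.339e+16 · (9.61632e+06)² / (4π²))^(1/3) m
a ≈ 5.001e+09 m = 5.001 Gm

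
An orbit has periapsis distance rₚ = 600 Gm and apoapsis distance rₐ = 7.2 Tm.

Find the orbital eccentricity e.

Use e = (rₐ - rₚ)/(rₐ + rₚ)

Convert to SI: rₚ = 600 Gm = 6e+11 m; rₐ = 7.2 Tm = 7.2e+12 m.
e = (rₐ − rₚ) / (rₐ + rₚ).
e = (7.2e+12 − 6e+11) / (7.2e+12 + 6e+11) = 6.6e+12 / 7.8e+12 ≈ 0.8462.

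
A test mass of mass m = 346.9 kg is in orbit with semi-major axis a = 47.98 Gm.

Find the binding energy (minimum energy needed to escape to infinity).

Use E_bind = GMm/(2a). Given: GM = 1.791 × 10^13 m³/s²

Convert to SI: a = 47.98 Gm = 4.798e+10 m.
Total orbital energy is E = −GMm/(2a); binding energy is E_bind = −E = GMm/(2a).
E_bind = 1.791e+13 · 346.9 / (2 · 4.798e+10) J ≈ 6.475e+04 J = 64.75 kJ.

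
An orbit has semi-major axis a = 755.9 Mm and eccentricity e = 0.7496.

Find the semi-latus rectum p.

Convert to SI: a = 755.9 Mm = 7.559e+08 m.
p = a (1 − e²).
p = 7.559e+08 · (1 − (0.7496)²) = 7.559e+08 · 0.4381 ≈ 3.312e+08 m = 331.2 Mm.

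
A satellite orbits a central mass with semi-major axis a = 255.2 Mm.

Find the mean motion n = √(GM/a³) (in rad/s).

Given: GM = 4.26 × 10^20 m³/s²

Convert to SI: a = 255.2 Mm = 2.552e+08 m.
n = √(GM / a³).
n = √(4.26e+20 / (2.552e+08)³) rad/s ≈ 0.005063 rad/s.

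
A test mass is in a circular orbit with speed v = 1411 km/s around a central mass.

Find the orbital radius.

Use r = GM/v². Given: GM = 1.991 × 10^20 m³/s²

Convert to SI: v = 1411 km/s = 1.411e+06 m/s.
For a circular orbit, v² = GM / r, so r = GM / v².
r = 1.991e+20 / (1.411e+06)² m ≈ 1e+08 m = 100 Mm.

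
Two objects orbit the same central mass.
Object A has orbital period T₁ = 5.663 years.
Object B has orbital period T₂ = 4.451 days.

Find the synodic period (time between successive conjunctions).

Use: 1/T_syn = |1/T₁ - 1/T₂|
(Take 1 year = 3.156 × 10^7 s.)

Convert to SI: T₁ = 5.663 years = 1.78724e+08 s; T₂ = 4.451 days = 384566 s.
T_syn = |T₁ · T₂ / (T₁ − T₂)|.
T_syn = |1.78724e+08 · 384566 / (1.78724e+08 − 384566)| s ≈ 3.854e+05 s = 4.461 days.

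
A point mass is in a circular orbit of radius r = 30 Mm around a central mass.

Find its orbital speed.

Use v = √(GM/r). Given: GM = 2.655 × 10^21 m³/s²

Convert to SI: r = 30 Mm = 3e+07 m.
For a circular orbit, gravity supplies the centripetal force, so v = √(GM / r).
v = √(2.655e+21 / 3e+07) m/s ≈ 9.407e+06 m/s = 9407 km/s.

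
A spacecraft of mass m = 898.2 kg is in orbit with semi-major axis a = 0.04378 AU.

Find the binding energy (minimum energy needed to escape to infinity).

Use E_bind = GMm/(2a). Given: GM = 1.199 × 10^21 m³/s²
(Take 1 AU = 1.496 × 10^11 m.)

Convert to SI: a = 0.04378 AU = 6.54949e+09 m.
Total orbital energy is E = −GMm/(2a); binding energy is E_bind = −E = GMm/(2a).
E_bind = 1.199e+21 · 898.2 / (2 · 6.54949e+09) J ≈ 8.222e+13 J = 82.22 TJ.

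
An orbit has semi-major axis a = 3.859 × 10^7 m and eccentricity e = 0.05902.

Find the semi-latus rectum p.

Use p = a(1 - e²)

p = a (1 − e²).
p = 3.859e+07 · (1 − (0.05902)²) = 3.859e+07 · 0.996517 ≈ 3.846e+07 m = 3.846 × 10^7 m.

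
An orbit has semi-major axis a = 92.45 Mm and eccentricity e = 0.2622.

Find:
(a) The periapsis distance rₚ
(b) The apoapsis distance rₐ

Convert to SI: a = 92.45 Mm = 9.245e+07 m.
(a) rₚ = a(1 − e) = 9.245e+07 · (1 − 0.2622) = 9.245e+07 · 0.7378 ≈ 6.821e+07 m = 68.21 Mm.
(b) rₐ = a(1 + e) = 9.245e+07 · (1 + 0.2622) = 9.245e+07 · 1.2622 ≈ 1.167e+08 m = 116.7 Mm.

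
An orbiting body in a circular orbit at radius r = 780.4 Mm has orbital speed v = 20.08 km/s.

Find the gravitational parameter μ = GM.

Convert to SI: r = 780.4 Mm = 7.804e+08 m; v = 20.08 km/s = 20080 m/s.
For a circular orbit v² = GM/r, so GM = v² · r.
GM = (20080)² · 7.804e+08 m³/s² ≈ 3.147e+17 m³/s² = 3.147 × 10^17 m³/s².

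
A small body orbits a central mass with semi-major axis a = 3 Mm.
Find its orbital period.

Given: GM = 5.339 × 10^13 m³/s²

Convert to SI: a = 3 Mm = 3e+06 m.
Kepler's third law: T = 2π √(a³ / GM).
Substituting a = 3e+06 m and GM = 5.339e+13 m³/s²:
T = 2π √((3e+06)³ / 5.339e+13) s
T ≈ 4468 s = 1.241 hours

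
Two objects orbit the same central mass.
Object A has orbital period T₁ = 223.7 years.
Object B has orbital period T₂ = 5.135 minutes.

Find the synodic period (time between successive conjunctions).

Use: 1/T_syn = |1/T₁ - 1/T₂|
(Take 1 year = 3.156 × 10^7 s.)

Convert to SI: T₁ = 223.7 years = 7.05997e+09 s; T₂ = 5.135 minutes = 308.1 s.
T_syn = |T₁ · T₂ / (T₁ − T₂)|.
T_syn = |7.05997e+09 · 308.1 / (7.05997e+09 − 308.1)| s ≈ 308.1 s = 5.135 minutes.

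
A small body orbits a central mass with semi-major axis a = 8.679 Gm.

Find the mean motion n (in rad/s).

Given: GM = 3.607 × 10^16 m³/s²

Convert to SI: a = 8.679 Gm = 8.679e+09 m.
n = √(GM / a³).
n = √(3.607e+16 / (8.679e+09)³) rad/s ≈ 2.349e-07 rad/s.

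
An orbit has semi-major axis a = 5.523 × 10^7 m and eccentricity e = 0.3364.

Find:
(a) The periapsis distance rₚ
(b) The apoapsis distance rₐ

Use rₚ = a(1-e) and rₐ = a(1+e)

(a) rₚ = a(1 − e) = 5.523e+07 · (1 − 0.3364) = 5.523e+07 · 0.6636 ≈ 3.665e+07 m = 3.665 × 10^7 m.
(b) rₐ = a(1 + e) = 5.523e+07 · (1 + 0.3364) = 5.523e+07 · 1.3364 ≈ 7.381e+07 m = 7.381 × 10^7 m.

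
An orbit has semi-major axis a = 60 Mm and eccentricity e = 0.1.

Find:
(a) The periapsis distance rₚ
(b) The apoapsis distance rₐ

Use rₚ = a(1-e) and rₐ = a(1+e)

Convert to SI: a = 60 Mm = 6e+07 m.
(a) rₚ = a(1 − e) = 6e+07 · (1 − 0.1) = 6e+07 · 0.9 ≈ 5.4e+07 m = 54 Mm.
(b) rₐ = a(1 + e) = 6e+07 · (1 + 0.1) = 6e+07 · 1.1 ≈ 6.6e+07 m = 66 Mm.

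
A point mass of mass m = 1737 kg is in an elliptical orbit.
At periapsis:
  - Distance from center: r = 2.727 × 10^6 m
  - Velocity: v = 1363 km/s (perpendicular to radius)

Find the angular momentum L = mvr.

Convert to SI: v = 1363 km/s = 1.363e+06 m/s.
Since v is perpendicular to r, L = m · v · r.
L = 1737 · 1.363e+06 · 2.727e+06 kg·m²/s ≈ 6.456e+15 kg·m²/s.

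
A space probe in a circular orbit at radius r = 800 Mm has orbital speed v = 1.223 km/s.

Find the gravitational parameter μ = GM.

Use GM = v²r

Convert to SI: r = 800 Mm = 8e+08 m; v = 1.223 km/s = 1223 m/s.
For a circular orbit v² = GM/r, so GM = v² · r.
GM = (1223)² · 8e+08 m³/s² ≈ 1.197e+15 m³/s² = 1.197 × 10^15 m³/s².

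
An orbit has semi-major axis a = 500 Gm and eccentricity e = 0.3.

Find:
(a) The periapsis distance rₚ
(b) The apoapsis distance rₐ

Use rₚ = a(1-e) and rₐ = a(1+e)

Convert to SI: a = 500 Gm = 5e+11 m.
(a) rₚ = a(1 − e) = 5e+11 · (1 − 0.3) = 5e+11 · 0.7 ≈ 3.5e+11 m = 350 Gm.
(b) rₐ = a(1 + e) = 5e+11 · (1 + 0.3) = 5e+11 · 1.3 ≈ 6.5e+11 m = 650 Gm.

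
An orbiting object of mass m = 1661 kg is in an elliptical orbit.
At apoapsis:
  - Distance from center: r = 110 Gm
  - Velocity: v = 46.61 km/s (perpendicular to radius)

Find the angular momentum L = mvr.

Convert to SI: r = 110 Gm = 1.1e+11 m; v = 46.61 km/s = 46610 m/s.
Since v is perpendicular to r, L = m · v · r.
L = 1661 · 46610 · 1.1e+11 kg·m²/s ≈ 8.516e+18 kg·m²/s.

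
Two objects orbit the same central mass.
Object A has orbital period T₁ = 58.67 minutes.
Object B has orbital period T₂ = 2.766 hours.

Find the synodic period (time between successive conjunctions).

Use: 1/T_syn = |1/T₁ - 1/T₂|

Convert to SI: T₁ = 58.67 minutes = 3520.2 s; T₂ = 2.766 hours = 9957.6 s.
T_syn = |T₁ · T₂ / (T₁ − T₂)|.
T_syn = |3520.2 · 9957.6 / (3520.2 − 9957.6)| s ≈ 5445 s = 1.513 hours.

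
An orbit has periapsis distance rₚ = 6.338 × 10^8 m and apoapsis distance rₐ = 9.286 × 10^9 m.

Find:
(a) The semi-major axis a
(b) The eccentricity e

(a) a = (rₚ + rₐ) / 2 = (6.338e+08 + 9.286e+09) / 2 ≈ 4.96e+09 m = 4.96 × 10^9 m.
(b) e = (rₐ − rₚ) / (rₐ + rₚ) = (9.286e+09 − 6.338e+08) / (9.286e+09 + 6.338e+08) ≈ 0.8722.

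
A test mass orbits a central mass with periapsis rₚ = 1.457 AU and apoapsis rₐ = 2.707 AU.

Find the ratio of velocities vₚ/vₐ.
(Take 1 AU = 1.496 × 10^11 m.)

Convert to SI: rₚ = 1.457 AU = 2.17967e+11 m; rₐ = 2.707 AU = 4.04967e+11 m.
Conservation of angular momentum gives rₚvₚ = rₐvₐ, so vₚ/vₐ = rₐ/rₚ.
vₚ/vₐ = 4.04967e+11 / 2.17967e+11 ≈ 1.858.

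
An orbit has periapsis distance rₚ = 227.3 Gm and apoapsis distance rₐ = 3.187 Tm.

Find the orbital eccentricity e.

Convert to SI: rₚ = 227.3 Gm = 2.273e+11 m; rₐ = 3.187 Tm = 3.187e+12 m.
e = (rₐ − rₚ) / (rₐ + rₚ).
e = (3.187e+12 − 2.273e+11) / (3.187e+12 + 2.273e+11) = 2.9597e+12 / 3.4143e+12 ≈ 0.8669.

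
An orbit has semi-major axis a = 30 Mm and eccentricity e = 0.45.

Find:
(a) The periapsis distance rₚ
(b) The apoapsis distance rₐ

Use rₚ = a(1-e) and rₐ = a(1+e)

Convert to SI: a = 30 Mm = 3e+07 m.
(a) rₚ = a(1 − e) = 3e+07 · (1 − 0.45) = 3e+07 · 0.55 ≈ 1.65e+07 m = 16.5 Mm.
(b) rₐ = a(1 + e) = 3e+07 · (1 + 0.45) = 3e+07 · 1.45 ≈ 4.35e+07 m = 43.5 Mm.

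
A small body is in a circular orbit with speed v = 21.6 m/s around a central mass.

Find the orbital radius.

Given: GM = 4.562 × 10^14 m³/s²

For a circular orbit, v² = GM / r, so r = GM / v².
r = 4.562e+14 / (21.6)² m ≈ 9.778e+11 m = 977.8 Gm.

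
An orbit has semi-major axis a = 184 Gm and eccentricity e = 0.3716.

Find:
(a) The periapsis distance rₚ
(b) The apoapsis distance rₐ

Convert to SI: a = 184 Gm = 1.84e+11 m.
(a) rₚ = a(1 − e) = 1.84e+11 · (1 − 0.3716) = 1.84e+11 · 0.6284 ≈ 1.156e+11 m = 115.6 Gm.
(b) rₐ = a(1 + e) = 1.84e+11 · (1 + 0.3716) = 1.84e+11 · 1.3716 ≈ 2.524e+11 m = 252.4 Gm.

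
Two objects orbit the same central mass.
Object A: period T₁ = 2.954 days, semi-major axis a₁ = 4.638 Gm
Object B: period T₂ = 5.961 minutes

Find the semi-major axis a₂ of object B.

Convert to SI: T₁ = 2.954 days = 255226 s; a₁ = 4.638 Gm = 4.638e+09 m; T₂ = 5.961 minutes = 357.66 s.
Kepler's third law: (T₁/T₂)² = (a₁/a₂)³ ⇒ a₂ = a₁ · (T₂/T₁)^(2/3).
T₂/T₁ = 357.66 / 255226 = 0.00140135.
a₂ = 4.638e+09 · (0.00140135)^(2/3) m ≈ 5.808e+07 m = 58.08 Mm.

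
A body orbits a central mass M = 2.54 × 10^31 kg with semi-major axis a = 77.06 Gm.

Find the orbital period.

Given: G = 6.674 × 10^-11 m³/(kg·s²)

Convert to SI: a = 77.06 Gm = 7.706e+10 m.
GM = G · M = 6.674e-11 · 2.54e+31 = 1.6952e+21 m³/s².
Kepler's third law: T = 2π √(a³ / GM).
Substituting a = 7.706e+10 m and GM = 1.6952e+21 m³/s²:
T = 2π √((7.706e+10)³ / 1.6952e+21) s
T ≈ 3.264e+06 s = 37.78 days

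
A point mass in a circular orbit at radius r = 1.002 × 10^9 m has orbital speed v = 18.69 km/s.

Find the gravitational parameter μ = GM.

Convert to SI: v = 18.69 km/s = 18690 m/s.
For a circular orbit v² = GM/r, so GM = v² · r.
GM = (18690)² · 1.002e+09 m³/s² ≈ 3.5e+17 m³/s² = 3.5 × 10^17 m³/s².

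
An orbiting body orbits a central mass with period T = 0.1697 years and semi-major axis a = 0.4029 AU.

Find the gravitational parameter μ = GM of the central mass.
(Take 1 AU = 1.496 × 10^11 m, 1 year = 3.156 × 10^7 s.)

Convert to SI: T = 0.1697 years = 5.35573e+06 s; a = 0.4029 AU = 6.02738e+10 m.
GM = 4π² · a³ / T².
GM = 4π² · (6.02738e+10)³ / (5.35573e+06)² m³/s² ≈ 3.014e+20 m³/s² = 3.014 × 10^20 m³/s².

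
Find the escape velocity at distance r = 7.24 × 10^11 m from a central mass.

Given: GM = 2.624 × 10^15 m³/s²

Escape velocity comes from setting total energy to zero: ½v² − GM/r = 0 ⇒ v_esc = √(2GM / r).
v_esc = √(2 · 2.624e+15 / 7.24e+11) m/s ≈ 85.14 m/s = 85.14 m/s.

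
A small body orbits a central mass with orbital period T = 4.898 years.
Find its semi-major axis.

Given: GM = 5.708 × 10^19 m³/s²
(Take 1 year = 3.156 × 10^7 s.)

Convert to SI: T = 4.898 years = 1.54581e+08 s.
Invert Kepler's third law: a = (GM · T² / (4π²))^(1/3).
Substituting T = 1.54581e+08 s and GM = 5.708e+19 m³/s²:
a = (5.708e+19 · (1.54581e+08)² / (4π²))^(1/3) m
a ≈ 3.257e+11 m = 325.7 Gm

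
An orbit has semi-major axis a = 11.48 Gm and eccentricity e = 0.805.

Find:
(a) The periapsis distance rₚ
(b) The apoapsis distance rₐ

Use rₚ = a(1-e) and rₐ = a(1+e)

Convert to SI: a = 11.48 Gm = 1.148e+10 m.
(a) rₚ = a(1 − e) = 1.148e+10 · (1 − 0.805) = 1.148e+10 · 0.195 ≈ 2.239e+09 m = 2.239 Gm.
(b) rₐ = a(1 + e) = 1.148e+10 · (1 + 0.805) = 1.148e+10 · 1.805 ≈ 2.072e+10 m = 20.72 Gm.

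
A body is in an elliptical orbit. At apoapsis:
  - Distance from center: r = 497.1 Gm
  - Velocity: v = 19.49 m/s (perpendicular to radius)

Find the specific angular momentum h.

Convert to SI: r = 497.1 Gm = 4.971e+11 m.
With v perpendicular to r, h = r · v.
h = 4.971e+11 · 19.49 m²/s ≈ 9.688e+12 m²/s.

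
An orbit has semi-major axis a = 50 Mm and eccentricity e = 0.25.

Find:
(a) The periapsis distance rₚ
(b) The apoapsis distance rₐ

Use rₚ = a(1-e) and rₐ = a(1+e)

Convert to SI: a = 50 Mm = 5e+07 m.
(a) rₚ = a(1 − e) = 5e+07 · (1 − 0.25) = 5e+07 · 0.75 ≈ 3.75e+07 m = 37.5 Mm.
(b) rₐ = a(1 + e) = 5e+07 · (1 + 0.25) = 5e+07 · 1.25 ≈ 6.25e+07 m = 62.5 Mm.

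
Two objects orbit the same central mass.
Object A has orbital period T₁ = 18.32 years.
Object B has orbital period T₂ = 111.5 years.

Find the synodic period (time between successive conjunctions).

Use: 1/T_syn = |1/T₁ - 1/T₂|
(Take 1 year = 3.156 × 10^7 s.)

Convert to SI: T₁ = 18.32 years = 5.78179e+08 s; T₂ = 111.5 years = 3.51894e+09 s.
T_syn = |T₁ · T₂ / (T₁ − T₂)|.
T_syn = |5.78179e+08 · 3.51894e+09 / (5.78179e+08 − 3.51894e+09)| s ≈ 6.919e+08 s = 21.92 years.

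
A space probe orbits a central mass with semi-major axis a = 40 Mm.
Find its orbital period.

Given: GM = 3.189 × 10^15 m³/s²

Convert to SI: a = 40 Mm = 4e+07 m.
Kepler's third law: T = 2π √(a³ / GM).
Substituting a = 4e+07 m and GM = 3.189e+15 m³/s²:
T = 2π √((4e+07)³ / 3.189e+15) s
T ≈ 2.815e+04 s = 7.819 hours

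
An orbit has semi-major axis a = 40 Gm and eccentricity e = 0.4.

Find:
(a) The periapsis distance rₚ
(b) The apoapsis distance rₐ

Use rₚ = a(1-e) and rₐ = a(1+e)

Convert to SI: a = 40 Gm = 4e+10 m.
(a) rₚ = a(1 − e) = 4e+10 · (1 − 0.4) = 4e+10 · 0.6 ≈ 2.4e+10 m = 24 Gm.
(b) rₐ = a(1 + e) = 4e+10 · (1 + 0.4) = 4e+10 · 1.4 ≈ 5.6e+10 m = 56 Gm.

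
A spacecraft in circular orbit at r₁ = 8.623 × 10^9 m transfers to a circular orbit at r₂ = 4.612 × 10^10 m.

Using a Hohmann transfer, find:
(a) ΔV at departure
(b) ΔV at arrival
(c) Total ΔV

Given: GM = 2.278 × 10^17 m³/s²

Transfer semi-major axis: a_t = (r₁ + r₂)/2 = (8.623e+09 + 4.612e+10)/2 = 2.73715e+10 m.
Circular speeds: v₁ = √(GM/r₁) = 5139.82 m/s, v₂ = √(GM/r₂) = 2222.45 m/s.
Transfer speeds (vis-viva v² = GM(2/r − 1/a_t)): v₁ᵗ = 6671.8 m/s, v₂ᵗ = 1247.42 m/s.
(a) ΔV₁ = |v₁ᵗ − v₁| ≈ 1532 m/s = 1.532 km/s.
(b) ΔV₂ = |v₂ − v₂ᵗ| ≈ 975 m/s = 975 m/s.
(c) ΔV_total = ΔV₁ + ΔV₂ ≈ 2507 m/s = 2.507 km/s.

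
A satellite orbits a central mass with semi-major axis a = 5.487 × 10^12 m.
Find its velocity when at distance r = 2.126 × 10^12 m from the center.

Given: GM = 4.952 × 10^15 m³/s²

Vis-viva: v = √(GM · (2/r − 1/a)).
2/r − 1/a = 2/2.126e+12 − 1/5.487e+12 = 7.58485e-13 m⁻¹.
v = √(4.952e+15 · 7.58485e-13) m/s ≈ 61.29 m/s = 61.29 m/s.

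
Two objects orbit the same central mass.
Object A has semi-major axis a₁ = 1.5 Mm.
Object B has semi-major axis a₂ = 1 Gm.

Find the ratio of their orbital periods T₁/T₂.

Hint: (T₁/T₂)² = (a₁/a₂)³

Convert to SI: a₁ = 1.5 Mm = 1.5e+06 m; a₂ = 1 Gm = 1e+09 m.
From Kepler's third law, (T₁/T₂)² = (a₁/a₂)³, so T₁/T₂ = (a₁/a₂)^(3/2).
a₁/a₂ = 1.5e+06 / 1e+09 = 0.0015.
T₁/T₂ = (0.0015)^(3/2) ≈ 5.809e-05.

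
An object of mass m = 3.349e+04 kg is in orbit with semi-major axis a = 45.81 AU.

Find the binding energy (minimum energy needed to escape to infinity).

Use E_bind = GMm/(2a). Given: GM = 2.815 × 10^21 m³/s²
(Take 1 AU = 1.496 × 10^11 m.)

Convert to SI: a = 45.81 AU = 6.85318e+12 m.
Total orbital energy is E = −GMm/(2a); binding energy is E_bind = −E = GMm/(2a).
E_bind = 2.815e+21 · 3.349e+04 / (2 · 6.85318e+12) J ≈ 6.878e+12 J = 6.878 TJ.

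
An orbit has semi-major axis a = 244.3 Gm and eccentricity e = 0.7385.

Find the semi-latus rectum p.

Convert to SI: a = 244.3 Gm = 2.443e+11 m.
p = a (1 − e²).
p = 2.443e+11 · (1 − (0.7385)²) = 2.443e+11 · 0.454618 ≈ 1.111e+11 m = 111.1 Gm.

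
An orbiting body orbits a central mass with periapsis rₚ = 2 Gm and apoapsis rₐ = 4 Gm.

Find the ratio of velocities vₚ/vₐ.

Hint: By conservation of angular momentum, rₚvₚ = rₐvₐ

Convert to SI: rₚ = 2 Gm = 2e+09 m; rₐ = 4 Gm = 4e+09 m.
Conservation of angular momentum gives rₚvₚ = rₐvₐ, so vₚ/vₐ = rₐ/rₚ.
vₚ/vₐ = 4e+09 / 2e+09 ≈ 2.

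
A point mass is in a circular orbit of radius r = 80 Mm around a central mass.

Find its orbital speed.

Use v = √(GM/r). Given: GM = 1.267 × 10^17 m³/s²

Convert to SI: r = 80 Mm = 8e+07 m.
For a circular orbit, gravity supplies the centripetal force, so v = √(GM / r).
v = √(1.267e+17 / 8e+07) m/s ≈ 3.98e+04 m/s = 39.8 km/s.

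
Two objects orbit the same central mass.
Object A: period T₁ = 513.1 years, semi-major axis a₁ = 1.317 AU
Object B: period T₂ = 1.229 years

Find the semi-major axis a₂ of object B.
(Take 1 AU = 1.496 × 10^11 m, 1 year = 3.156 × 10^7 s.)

Convert to SI: T₁ = 513.1 years = 1.61934e+10 s; a₁ = 1.317 AU = 1.97023e+11 m; T₂ = 1.229 years = 3.87872e+07 s.
Kepler's third law: (T₁/T₂)² = (a₁/a₂)³ ⇒ a₂ = a₁ · (T₂/T₁)^(2/3).
T₂/T₁ = 3.87872e+07 / 1.61934e+10 = 0.00239524.
a₂ = 1.97023e+11 · (0.00239524)^(2/3) m ≈ 3.527e+09 m = 0.02358 AU.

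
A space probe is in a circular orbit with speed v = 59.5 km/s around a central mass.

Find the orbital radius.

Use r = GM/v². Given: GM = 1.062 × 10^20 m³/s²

Convert to SI: v = 59.5 km/s = 59500 m/s.
For a circular orbit, v² = GM / r, so r = GM / v².
r = 1.062e+20 / (59500)² m ≈ 3e+10 m = 30 Gm.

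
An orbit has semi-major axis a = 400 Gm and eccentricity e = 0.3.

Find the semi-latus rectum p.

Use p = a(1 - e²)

Convert to SI: a = 400 Gm = 4e+11 m.
p = a (1 − e²).
p = 4e+11 · (1 − (0.3)²) = 4e+11 · 0.91 ≈ 3.64e+11 m = 364 Gm.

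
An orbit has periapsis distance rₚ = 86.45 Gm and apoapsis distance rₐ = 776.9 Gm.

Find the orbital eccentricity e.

Convert to SI: rₚ = 86.45 Gm = 8.645e+10 m; rₐ = 776.9 Gm = 7.769e+11 m.
e = (rₐ − rₚ) / (rₐ + rₚ).
e = (7.769e+11 − 8.645e+10) / (7.769e+11 + 8.645e+10) = 6.9045e+11 / 8.6335e+11 ≈ 0.7997.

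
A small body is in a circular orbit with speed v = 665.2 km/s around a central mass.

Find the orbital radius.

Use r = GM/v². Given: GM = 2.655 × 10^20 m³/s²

Convert to SI: v = 665.2 km/s = 665200 m/s.
For a circular orbit, v² = GM / r, so r = GM / v².
r = 2.655e+20 / (665200)² m ≈ 6e+08 m = 600 Mm.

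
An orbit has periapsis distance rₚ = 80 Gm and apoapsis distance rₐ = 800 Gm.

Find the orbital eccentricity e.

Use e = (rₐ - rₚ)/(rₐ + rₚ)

Convert to SI: rₚ = 80 Gm = 8e+10 m; rₐ = 800 Gm = 8e+11 m.
e = (rₐ − rₚ) / (rₐ + rₚ).
e = (8e+11 − 8e+10) / (8e+11 + 8e+10) = 7.2e+11 / 8.8e+11 ≈ 0.8182.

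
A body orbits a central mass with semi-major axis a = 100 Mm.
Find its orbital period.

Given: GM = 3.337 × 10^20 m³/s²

Convert to SI: a = 100 Mm = 1e+08 m.
Kepler's third law: T = 2π √(a³ / GM).
Substituting a = 1e+08 m and GM = 3.337e+20 m³/s²:
T = 2π √((1e+08)³ / 3.337e+20) s
T ≈ 344 s = 5.733 minutes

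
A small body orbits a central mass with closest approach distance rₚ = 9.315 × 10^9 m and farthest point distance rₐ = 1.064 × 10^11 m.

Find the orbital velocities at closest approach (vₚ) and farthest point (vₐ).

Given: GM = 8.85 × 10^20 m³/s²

Use the vis-viva equation v² = GM(2/r − 1/a) with a = (rₚ + rₐ)/2 = (9.315e+09 + 1.064e+11)/2 = 5.78575e+10 m.
vₚ = √(GM · (2/rₚ − 1/a)) = √(8.85e+20 · (2/9.315e+09 − 1/5.78575e+10)) m/s ≈ 4.18e+05 m/s = 418 km/s.
vₐ = √(GM · (2/rₐ − 1/a)) = √(8.85e+20 · (2/1.064e+11 − 1/5.78575e+10)) m/s ≈ 3.659e+04 m/s = 36.59 km/s.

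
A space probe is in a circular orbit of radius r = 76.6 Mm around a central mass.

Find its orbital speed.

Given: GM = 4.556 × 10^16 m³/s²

Convert to SI: r = 76.6 Mm = 7.66e+07 m.
For a circular orbit, gravity supplies the centripetal force, so v = √(GM / r).
v = √(4.556e+16 / 7.66e+07) m/s ≈ 2.439e+04 m/s = 24.39 km/s.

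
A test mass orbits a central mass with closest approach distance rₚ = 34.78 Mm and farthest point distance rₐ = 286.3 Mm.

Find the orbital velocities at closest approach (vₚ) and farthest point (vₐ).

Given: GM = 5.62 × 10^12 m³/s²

Convert to SI: rₚ = 34.78 Mm = 3.478e+07 m; rₐ = 286.3 Mm = 2.863e+08 m.
Use the vis-viva equation v² = GM(2/r − 1/a) with a = (rₚ + rₐ)/2 = (3.478e+07 + 2.863e+08)/2 = 1.6054e+08 m.
vₚ = √(GM · (2/rₚ − 1/a)) = √(5.62e+12 · (2/3.478e+07 − 1/1.6054e+08)) m/s ≈ 536.8 m/s = 536.8 m/s.
vₐ = √(GM · (2/rₐ − 1/a)) = √(5.62e+12 · (2/2.863e+08 − 1/1.6054e+08)) m/s ≈ 65.21 m/s = 65.21 m/s.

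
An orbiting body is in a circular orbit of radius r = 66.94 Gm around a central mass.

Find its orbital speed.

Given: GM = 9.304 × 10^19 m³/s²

Convert to SI: r = 66.94 Gm = 6.694e+10 m.
For a circular orbit, gravity supplies the centripetal force, so v = √(GM / r).
v = √(9.304e+19 / 6.694e+10) m/s ≈ 3.728e+04 m/s = 37.28 km/s.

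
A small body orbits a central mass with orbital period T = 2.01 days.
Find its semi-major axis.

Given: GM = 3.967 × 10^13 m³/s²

Convert to SI: T = 2.01 days = 173664 s.
Invert Kepler's third law: a = (GM · T² / (4π²))^(1/3).
Substituting T = 173664 s and GM = 3.967e+13 m³/s²:
a = (3.967e+13 · (173664)² / (4π²))^(1/3) m
a ≈ 3.118e+07 m = 31.18 Mm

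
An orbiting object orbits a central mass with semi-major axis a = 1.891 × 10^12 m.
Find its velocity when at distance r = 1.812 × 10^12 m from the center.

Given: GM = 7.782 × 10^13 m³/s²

Vis-viva: v = √(GM · (2/r − 1/a)).
2/r − 1/a = 2/1.812e+12 − 1/1.891e+12 = 5.74932e-13 m⁻¹.
v = √(7.782e+13 · 5.74932e-13) m/s ≈ 6.689 m/s = 6.689 m/s.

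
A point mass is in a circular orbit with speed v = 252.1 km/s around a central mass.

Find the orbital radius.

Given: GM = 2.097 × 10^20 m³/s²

Convert to SI: v = 252.1 km/s = 252100 m/s.
For a circular orbit, v² = GM / r, so r = GM / v².
r = 2.097e+20 / (252100)² m ≈ 3.3e+09 m = 3.3 Gm.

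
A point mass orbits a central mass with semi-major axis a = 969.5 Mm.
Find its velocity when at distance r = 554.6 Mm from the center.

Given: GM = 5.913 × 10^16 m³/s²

Convert to SI: a = 969.5 Mm = 9.695e+08 m; r = 554.6 Mm = 5.546e+08 m.
Vis-viva: v = √(GM · (2/r − 1/a)).
2/r − 1/a = 2/5.546e+08 − 1/9.695e+08 = 2.57474e-09 m⁻¹.
v = √(5.913e+16 · 2.57474e-09) m/s ≈ 1.234e+04 m/s = 12.34 km/s.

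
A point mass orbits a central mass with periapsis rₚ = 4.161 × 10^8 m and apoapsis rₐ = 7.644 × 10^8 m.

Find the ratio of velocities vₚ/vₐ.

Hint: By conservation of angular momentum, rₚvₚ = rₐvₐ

Conservation of angular momentum gives rₚvₚ = rₐvₐ, so vₚ/vₐ = rₐ/rₚ.
vₚ/vₐ = 7.644e+08 / 4.161e+08 ≈ 1.837.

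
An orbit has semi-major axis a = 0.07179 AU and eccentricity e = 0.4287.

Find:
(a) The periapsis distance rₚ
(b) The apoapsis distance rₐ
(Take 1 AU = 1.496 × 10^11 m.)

Convert to SI: a = 0.07179 AU = 1.07398e+10 m.
(a) rₚ = a(1 − e) = 1.07398e+10 · (1 − 0.4287) = 1.07398e+10 · 0.5713 ≈ 6.136e+09 m = 0.04101 AU.
(b) rₐ = a(1 + e) = 1.07398e+10 · (1 + 0.4287) = 1.07398e+10 · 1.4287 ≈ 1.534e+10 m = 0.1026 AU.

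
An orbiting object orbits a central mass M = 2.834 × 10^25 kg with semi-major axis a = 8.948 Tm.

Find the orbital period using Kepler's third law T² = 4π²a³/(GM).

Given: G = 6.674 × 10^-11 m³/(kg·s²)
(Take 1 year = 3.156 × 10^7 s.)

Convert to SI: a = 8.948 Tm = 8.948e+12 m.
GM = G · M = 6.674e-11 · 2.834e+25 = 1.89141e+15 m³/s².
Kepler's third law: T = 2π √(a³ / GM).
Substituting a = 8.948e+12 m and GM = 1.89141e+15 m³/s²:
T = 2π √((8.948e+12)³ / 1.89141e+15) s
T ≈ 3.867e+12 s = 1.225e+05 years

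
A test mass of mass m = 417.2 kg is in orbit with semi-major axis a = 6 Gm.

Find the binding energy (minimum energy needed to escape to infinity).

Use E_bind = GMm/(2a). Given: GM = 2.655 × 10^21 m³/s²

Convert to SI: a = 6 Gm = 6e+09 m.
Total orbital energy is E = −GMm/(2a); binding energy is E_bind = −E = GMm/(2a).
E_bind = 2.655e+21 · 417.2 / (2 · 6e+09) J ≈ 9.231e+13 J = 92.31 TJ.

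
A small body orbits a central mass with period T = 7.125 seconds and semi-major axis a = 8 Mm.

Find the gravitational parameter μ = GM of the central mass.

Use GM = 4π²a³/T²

Convert to SI: a = 8 Mm = 8e+06 m.
GM = 4π² · a³ / T².
GM = 4π² · (8e+06)³ / (7.125)² m³/s² ≈ 3.982e+20 m³/s² = 3.982 × 10^20 m³/s².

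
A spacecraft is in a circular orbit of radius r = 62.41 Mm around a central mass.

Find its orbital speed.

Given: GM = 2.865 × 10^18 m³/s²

Convert to SI: r = 62.41 Mm = 6.241e+07 m.
For a circular orbit, gravity supplies the centripetal force, so v = √(GM / r).
v = √(2.865e+18 / 6.241e+07) m/s ≈ 2.143e+05 m/s = 214.3 km/s.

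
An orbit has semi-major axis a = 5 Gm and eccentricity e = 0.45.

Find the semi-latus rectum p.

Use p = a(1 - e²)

Convert to SI: a = 5 Gm = 5e+09 m.
p = a (1 − e²).
p = 5e+09 · (1 − (0.45)²) = 5e+09 · 0.7975 ≈ 3.988e+09 m = 3.987 Gm.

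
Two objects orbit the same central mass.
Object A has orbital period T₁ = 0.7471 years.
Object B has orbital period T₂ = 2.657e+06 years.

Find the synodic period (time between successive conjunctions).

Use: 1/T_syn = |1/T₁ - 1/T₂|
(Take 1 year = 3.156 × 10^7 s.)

Convert to SI: T₁ = 0.7471 years = 2.35785e+07 s; T₂ = 2.657e+06 years = 8.38549e+13 s.
T_syn = |T₁ · T₂ / (T₁ − T₂)|.
T_syn = |2.35785e+07 · 8.38549e+13 / (2.35785e+07 − 8.38549e+13)| s ≈ 2.358e+07 s = 0.7471 years.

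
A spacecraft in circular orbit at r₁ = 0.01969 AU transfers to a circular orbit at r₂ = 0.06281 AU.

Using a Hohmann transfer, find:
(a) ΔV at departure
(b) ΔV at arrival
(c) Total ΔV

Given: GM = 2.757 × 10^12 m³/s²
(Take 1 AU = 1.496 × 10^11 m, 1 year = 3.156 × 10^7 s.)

Convert to SI: r₁ = 0.01969 AU = 2.94562e+09 m; r₂ = 0.06281 AU = 9.39638e+09 m.
Transfer semi-major axis: a_t = (r₁ + r₂)/2 = (2.94562e+09 + 9.39638e+09)/2 = 6.171e+09 m.
Circular speeds: v₁ = √(GM/r₁) = 30.5935 m/s, v₂ = √(GM/r₂) = 17.1292 m/s.
Transfer speeds (vis-viva v² = GM(2/r − 1/a_t)): v₁ᵗ = 37.7513 m/s, v₂ᵗ = 11.8345 m/s.
(a) ΔV₁ = |v₁ᵗ − v₁| ≈ 7.158 m/s = 0.00151 AU/year.
(b) ΔV₂ = |v₂ − v₂ᵗ| ≈ 5.295 m/s = 0.001117 AU/year.
(c) ΔV_total = ΔV₁ + ΔV₂ ≈ 12.45 m/s = 0.002627 AU/year.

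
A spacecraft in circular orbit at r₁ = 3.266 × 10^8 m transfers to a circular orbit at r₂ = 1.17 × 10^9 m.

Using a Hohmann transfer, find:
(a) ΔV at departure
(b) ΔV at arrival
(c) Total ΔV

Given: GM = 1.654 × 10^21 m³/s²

Transfer semi-major axis: a_t = (r₁ + r₂)/2 = (3.266e+08 + 1.17e+09)/2 = 7.483e+08 m.
Circular speeds: v₁ = √(GM/r₁) = 2.2504e+06 m/s, v₂ = √(GM/r₂) = 1.18898e+06 m/s.
Transfer speeds (vis-viva v² = GM(2/r − 1/a_t)): v₁ᵗ = 2.81394e+06 m/s, v₂ᵗ = 785498 m/s.
(a) ΔV₁ = |v₁ᵗ − v₁| ≈ 5.635e+05 m/s = 563.5 km/s.
(b) ΔV₂ = |v₂ − v₂ᵗ| ≈ 4.035e+05 m/s = 403.5 km/s.
(c) ΔV_total = ΔV₁ + ΔV₂ ≈ 9.67e+05 m/s = 967 km/s.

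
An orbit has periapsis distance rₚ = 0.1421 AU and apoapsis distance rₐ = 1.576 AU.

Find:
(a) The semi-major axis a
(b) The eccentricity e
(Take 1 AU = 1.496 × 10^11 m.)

Convert to SI: rₚ = 0.1421 AU = 2.12582e+10 m; rₐ = 1.576 AU = 2.3577e+11 m.
(a) a = (rₚ + rₐ) / 2 = (2.12582e+10 + 2.3577e+11) / 2 ≈ 1.285e+11 m = 0.859 AU.
(b) e = (rₐ − rₚ) / (rₐ + rₚ) = (2.3577e+11 − 2.12582e+10) / (2.3577e+11 + 2.12582e+10) ≈ 0.8346.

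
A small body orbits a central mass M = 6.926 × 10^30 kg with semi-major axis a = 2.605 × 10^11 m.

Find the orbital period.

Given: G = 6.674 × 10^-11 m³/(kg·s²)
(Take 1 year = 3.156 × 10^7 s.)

GM = G · M = 6.674e-11 · 6.926e+30 = 4.62241e+20 m³/s².
Kepler's third law: T = 2π √(a³ / GM).
Substituting a = 2.605e+11 m and GM = 4.62241e+20 m³/s²:
T = 2π √((2.605e+11)³ / 4.62241e+20) s
T ≈ 3.886e+07 s = 1.231 years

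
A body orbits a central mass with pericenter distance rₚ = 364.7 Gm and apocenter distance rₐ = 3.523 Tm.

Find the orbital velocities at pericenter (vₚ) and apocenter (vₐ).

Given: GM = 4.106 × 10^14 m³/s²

Convert to SI: rₚ = 364.7 Gm = 3.647e+11 m; rₐ = 3.523 Tm = 3.523e+12 m.
Use the vis-viva equation v² = GM(2/r − 1/a) with a = (rₚ + rₐ)/2 = (3.647e+11 + 3.523e+12)/2 = 1.94385e+12 m.
vₚ = √(GM · (2/rₚ − 1/a)) = √(4.106e+14 · (2/3.647e+11 − 1/1.94385e+12)) m/s ≈ 45.17 m/s = 45.17 m/s.
vₐ = √(GM · (2/rₐ − 1/a)) = √(4.106e+14 · (2/3.523e+12 − 1/1.94385e+12)) m/s ≈ 4.676 m/s = 4.676 m/s.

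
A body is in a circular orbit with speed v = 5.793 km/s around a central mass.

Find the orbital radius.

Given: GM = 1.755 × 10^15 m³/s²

Convert to SI: v = 5.793 km/s = 5793 m/s.
For a circular orbit, v² = GM / r, so r = GM / v².
r = 1.755e+15 / (5793)² m ≈ 5.23e+07 m = 5.23 × 10^7 m.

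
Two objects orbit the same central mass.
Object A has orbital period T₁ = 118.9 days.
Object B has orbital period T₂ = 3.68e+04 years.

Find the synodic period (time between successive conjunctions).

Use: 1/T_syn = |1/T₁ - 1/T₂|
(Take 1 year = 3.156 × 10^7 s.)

Convert to SI: T₁ = 118.9 days = 1.0273e+07 s; T₂ = 3.68e+04 years = 1.16141e+12 s.
T_syn = |T₁ · T₂ / (T₁ − T₂)|.
T_syn = |1.0273e+07 · 1.16141e+12 / (1.0273e+07 − 1.16141e+12)| s ≈ 1.027e+07 s = 118.9 days.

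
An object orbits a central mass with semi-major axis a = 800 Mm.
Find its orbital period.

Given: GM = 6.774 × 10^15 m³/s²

Convert to SI: a = 800 Mm = 8e+08 m.
Kepler's third law: T = 2π √(a³ / GM).
Substituting a = 8e+08 m and GM = 6.774e+15 m³/s²:
T = 2π √((8e+08)³ / 6.774e+15) s
T ≈ 1.727e+06 s = 19.99 days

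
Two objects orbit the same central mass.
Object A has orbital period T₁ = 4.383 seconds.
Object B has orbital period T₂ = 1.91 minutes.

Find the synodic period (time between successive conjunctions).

Convert to SI: T₂ = 1.91 minutes = 114.6 s.
T_syn = |T₁ · T₂ / (T₁ − T₂)|.
T_syn = |4.383 · 114.6 / (4.383 − 114.6)| s ≈ 4.557 s = 4.557 seconds.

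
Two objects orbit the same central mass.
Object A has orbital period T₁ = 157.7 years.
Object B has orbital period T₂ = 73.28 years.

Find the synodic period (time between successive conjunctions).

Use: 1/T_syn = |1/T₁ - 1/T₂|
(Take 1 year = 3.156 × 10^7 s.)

Convert to SI: T₁ = 157.7 years = 4.97701e+09 s; T₂ = 73.28 years = 2.31272e+09 s.
T_syn = |T₁ · T₂ / (T₁ − T₂)|.
T_syn = |4.97701e+09 · 2.31272e+09 / (4.97701e+09 − 2.31272e+09)| s ≈ 4.32e+09 s = 136.9 years.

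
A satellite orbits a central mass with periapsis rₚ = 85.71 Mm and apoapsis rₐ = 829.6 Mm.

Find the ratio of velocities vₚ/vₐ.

Convert to SI: rₚ = 85.71 Mm = 8.571e+07 m; rₐ = 829.6 Mm = 8.296e+08 m.
Conservation of angular momentum gives rₚvₚ = rₐvₐ, so vₚ/vₐ = rₐ/rₚ.
vₚ/vₐ = 8.296e+08 / 8.571e+07 ≈ 9.679.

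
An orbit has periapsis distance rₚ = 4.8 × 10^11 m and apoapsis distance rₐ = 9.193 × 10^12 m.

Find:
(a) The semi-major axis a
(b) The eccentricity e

(a) a = (rₚ + rₐ) / 2 = (4.8e+11 + 9.193e+12) / 2 ≈ 4.836e+12 m = 4.837 × 10^12 m.
(b) e = (rₐ − rₚ) / (rₐ + rₚ) = (9.193e+12 − 4.8e+11) / (9.193e+12 + 4.8e+11) ≈ 0.9008.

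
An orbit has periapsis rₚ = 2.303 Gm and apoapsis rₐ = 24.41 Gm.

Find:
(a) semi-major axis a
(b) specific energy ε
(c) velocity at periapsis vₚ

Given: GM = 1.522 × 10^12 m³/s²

Convert to SI: rₚ = 2.303 Gm = 2.303e+09 m; rₐ = 24.41 Gm = 2.441e+10 m.
(a) a = (rₚ + rₐ)/2 = (2.303e+09 + 2.441e+10)/2 ≈ 1.336e+10 m
(b) With a = (rₚ + rₐ)/2 = 1.33565e+10 m, ε = −GM/(2a) = −1.522e+12/(2 · 1.33565e+10) J/kg ≈ -56.98 J/kg
(c) With a = (rₚ + rₐ)/2 = 1.33565e+10 m, vₚ = √(GM (2/rₚ − 1/a)) = √(1.522e+12 · (2/2.303e+09 − 1/1.33565e+10)) m/s ≈ 34.75 m/s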